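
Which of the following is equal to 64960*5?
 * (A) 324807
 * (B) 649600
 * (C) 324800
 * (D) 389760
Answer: C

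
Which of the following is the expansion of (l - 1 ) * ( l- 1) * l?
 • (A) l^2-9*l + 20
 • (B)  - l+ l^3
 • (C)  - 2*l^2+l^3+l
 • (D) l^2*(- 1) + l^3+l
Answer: C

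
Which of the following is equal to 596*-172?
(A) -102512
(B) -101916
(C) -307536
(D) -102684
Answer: A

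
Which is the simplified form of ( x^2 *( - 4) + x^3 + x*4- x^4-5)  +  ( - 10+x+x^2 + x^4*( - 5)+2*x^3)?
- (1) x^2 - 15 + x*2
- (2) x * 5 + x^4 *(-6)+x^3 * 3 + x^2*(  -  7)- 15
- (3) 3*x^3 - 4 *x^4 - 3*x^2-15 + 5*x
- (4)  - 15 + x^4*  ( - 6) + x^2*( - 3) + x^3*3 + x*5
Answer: 4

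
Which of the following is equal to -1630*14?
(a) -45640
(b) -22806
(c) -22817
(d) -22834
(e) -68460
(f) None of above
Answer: f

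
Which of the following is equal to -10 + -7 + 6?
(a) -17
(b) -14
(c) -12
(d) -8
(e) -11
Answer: e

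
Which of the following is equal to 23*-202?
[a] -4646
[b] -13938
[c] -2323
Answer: a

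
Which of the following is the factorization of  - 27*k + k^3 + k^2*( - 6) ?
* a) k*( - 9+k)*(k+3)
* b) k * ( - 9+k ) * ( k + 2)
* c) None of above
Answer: a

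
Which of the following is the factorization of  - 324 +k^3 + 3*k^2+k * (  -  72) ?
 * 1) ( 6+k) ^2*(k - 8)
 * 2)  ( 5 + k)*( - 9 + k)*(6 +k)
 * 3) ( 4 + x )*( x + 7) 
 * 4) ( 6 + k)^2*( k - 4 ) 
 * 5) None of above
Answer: 5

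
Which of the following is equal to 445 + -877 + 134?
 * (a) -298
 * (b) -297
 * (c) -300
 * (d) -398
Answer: a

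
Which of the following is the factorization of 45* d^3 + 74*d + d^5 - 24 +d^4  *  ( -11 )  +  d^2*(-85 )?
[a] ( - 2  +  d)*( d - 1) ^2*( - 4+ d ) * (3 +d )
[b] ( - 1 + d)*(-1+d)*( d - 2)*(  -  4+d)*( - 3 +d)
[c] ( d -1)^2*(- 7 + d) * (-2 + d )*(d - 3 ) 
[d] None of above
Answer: b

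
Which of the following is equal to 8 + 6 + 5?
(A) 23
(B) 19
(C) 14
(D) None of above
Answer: B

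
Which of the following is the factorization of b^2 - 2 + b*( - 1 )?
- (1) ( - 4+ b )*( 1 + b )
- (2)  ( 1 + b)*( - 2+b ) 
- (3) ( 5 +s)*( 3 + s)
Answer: 2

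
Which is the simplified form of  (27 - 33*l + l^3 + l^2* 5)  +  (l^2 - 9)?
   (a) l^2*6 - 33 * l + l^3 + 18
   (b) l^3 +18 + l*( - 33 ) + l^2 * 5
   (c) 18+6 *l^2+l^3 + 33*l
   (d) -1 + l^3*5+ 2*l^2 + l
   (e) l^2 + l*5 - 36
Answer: a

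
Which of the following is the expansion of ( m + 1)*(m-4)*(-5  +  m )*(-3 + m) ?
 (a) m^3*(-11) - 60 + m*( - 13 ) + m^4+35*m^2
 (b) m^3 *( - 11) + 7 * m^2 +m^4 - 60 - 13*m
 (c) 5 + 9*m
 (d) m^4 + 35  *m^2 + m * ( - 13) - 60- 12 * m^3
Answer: a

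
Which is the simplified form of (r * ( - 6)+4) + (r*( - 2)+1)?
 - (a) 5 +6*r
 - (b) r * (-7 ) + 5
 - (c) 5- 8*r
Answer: c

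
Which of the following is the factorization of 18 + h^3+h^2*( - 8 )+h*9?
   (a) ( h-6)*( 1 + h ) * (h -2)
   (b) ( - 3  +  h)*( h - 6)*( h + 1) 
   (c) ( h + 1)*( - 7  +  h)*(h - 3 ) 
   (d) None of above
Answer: b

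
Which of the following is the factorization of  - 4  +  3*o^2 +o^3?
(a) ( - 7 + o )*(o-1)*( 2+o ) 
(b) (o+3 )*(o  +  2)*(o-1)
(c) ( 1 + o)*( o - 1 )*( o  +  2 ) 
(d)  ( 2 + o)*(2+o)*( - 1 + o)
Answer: d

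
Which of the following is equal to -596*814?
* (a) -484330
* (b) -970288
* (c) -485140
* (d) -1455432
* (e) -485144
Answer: e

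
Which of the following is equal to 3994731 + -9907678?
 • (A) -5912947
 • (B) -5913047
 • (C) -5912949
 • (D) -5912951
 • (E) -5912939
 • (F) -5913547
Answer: A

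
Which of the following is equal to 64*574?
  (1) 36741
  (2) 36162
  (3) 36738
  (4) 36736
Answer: 4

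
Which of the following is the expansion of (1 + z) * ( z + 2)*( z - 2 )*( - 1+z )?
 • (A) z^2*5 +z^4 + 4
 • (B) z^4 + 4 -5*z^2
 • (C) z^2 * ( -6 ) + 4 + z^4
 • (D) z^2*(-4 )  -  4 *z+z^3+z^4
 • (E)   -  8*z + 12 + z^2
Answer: B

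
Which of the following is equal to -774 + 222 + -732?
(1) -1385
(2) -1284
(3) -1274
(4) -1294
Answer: 2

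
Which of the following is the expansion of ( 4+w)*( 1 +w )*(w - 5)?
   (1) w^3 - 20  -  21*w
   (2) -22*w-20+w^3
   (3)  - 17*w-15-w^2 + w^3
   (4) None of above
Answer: 1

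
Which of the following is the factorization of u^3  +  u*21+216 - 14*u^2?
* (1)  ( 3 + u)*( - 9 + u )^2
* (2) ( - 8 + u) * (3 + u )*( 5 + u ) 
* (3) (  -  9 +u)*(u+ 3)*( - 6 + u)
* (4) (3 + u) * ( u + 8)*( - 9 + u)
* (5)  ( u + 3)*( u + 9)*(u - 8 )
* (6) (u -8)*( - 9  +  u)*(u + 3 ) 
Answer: 6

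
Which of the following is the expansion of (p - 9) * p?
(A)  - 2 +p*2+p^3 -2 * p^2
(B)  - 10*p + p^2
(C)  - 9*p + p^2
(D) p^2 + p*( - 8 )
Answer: C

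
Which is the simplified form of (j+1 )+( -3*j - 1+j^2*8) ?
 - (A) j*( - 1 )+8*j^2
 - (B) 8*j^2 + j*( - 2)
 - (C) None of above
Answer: B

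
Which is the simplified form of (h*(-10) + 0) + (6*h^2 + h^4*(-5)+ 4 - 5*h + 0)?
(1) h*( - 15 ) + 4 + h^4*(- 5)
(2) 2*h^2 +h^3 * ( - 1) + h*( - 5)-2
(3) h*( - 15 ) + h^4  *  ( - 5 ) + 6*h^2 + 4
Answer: 3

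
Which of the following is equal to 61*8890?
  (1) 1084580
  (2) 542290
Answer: 2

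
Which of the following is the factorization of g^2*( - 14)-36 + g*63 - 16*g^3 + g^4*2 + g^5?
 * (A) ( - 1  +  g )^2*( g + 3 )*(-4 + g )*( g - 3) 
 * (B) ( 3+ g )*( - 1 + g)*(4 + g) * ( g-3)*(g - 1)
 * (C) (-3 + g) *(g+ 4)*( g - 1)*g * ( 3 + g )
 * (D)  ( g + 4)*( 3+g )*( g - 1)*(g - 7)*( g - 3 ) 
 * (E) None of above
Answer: B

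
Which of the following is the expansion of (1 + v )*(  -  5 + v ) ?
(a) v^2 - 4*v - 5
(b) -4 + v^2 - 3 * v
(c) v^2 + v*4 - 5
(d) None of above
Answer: a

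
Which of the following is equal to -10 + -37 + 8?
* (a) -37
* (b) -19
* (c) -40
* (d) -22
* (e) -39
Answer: e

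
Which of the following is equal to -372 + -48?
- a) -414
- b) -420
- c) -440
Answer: b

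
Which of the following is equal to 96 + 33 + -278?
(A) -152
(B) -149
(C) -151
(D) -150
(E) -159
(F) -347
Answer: B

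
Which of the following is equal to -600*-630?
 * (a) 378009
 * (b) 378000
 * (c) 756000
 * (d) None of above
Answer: b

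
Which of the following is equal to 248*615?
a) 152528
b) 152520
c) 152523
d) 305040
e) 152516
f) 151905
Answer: b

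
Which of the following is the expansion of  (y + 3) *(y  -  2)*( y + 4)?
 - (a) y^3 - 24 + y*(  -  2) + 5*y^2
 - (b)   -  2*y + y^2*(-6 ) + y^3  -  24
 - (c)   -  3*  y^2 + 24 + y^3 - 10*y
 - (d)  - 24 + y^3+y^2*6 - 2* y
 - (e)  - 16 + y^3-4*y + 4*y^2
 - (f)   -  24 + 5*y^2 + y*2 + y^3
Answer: a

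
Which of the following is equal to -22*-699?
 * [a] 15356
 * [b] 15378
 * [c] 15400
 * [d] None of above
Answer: b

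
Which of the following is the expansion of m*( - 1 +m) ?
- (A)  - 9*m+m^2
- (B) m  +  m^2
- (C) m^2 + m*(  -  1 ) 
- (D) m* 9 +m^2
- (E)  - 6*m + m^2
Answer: C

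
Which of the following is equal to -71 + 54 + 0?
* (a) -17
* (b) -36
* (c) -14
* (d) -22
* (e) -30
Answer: a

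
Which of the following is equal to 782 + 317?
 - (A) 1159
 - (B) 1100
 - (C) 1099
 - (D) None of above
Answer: C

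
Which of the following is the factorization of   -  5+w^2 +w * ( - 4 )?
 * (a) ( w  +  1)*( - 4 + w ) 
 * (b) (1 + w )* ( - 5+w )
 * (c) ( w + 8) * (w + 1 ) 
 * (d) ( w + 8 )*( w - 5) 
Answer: b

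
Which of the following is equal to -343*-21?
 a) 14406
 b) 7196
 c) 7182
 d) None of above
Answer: d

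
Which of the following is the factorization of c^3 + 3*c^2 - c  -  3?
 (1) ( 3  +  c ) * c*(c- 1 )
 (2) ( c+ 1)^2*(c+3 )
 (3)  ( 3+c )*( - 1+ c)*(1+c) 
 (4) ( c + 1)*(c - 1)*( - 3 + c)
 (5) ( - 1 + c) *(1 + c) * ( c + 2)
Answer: 3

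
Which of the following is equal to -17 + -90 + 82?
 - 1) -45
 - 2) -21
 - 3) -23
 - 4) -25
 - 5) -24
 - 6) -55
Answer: 4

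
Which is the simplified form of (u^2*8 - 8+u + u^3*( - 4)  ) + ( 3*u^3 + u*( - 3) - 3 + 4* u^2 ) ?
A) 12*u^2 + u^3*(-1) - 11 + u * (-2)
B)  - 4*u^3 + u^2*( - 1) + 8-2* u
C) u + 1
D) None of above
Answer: A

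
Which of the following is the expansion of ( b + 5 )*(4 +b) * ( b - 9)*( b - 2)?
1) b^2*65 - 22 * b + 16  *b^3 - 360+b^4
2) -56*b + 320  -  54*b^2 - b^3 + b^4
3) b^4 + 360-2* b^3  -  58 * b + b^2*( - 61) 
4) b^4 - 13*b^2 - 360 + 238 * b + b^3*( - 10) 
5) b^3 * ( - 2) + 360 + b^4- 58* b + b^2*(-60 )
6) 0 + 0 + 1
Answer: 3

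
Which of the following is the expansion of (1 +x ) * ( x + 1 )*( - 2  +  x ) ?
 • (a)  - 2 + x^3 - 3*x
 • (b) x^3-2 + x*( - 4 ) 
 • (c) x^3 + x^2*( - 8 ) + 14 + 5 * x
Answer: a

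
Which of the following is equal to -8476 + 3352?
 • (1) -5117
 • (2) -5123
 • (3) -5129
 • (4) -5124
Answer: 4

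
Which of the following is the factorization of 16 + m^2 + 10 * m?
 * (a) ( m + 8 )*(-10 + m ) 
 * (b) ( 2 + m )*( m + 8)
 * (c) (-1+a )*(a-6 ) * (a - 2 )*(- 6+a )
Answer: b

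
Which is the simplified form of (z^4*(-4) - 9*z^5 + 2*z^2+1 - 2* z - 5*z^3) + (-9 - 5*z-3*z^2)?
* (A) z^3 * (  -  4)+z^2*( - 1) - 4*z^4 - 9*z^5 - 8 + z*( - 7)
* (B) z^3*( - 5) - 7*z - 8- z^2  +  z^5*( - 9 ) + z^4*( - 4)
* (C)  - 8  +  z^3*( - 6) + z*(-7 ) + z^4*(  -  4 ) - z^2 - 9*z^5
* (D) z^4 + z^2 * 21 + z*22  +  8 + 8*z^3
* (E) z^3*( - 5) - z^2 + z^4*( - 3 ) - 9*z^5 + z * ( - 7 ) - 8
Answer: B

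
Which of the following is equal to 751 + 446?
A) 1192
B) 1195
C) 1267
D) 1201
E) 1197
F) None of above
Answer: E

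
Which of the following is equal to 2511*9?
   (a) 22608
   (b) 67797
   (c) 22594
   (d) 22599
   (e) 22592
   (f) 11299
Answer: d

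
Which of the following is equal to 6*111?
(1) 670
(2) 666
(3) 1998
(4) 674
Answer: 2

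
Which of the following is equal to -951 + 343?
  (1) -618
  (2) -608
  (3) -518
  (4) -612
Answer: 2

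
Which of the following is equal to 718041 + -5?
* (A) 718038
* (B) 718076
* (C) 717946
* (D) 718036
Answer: D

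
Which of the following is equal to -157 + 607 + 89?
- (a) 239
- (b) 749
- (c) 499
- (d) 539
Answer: d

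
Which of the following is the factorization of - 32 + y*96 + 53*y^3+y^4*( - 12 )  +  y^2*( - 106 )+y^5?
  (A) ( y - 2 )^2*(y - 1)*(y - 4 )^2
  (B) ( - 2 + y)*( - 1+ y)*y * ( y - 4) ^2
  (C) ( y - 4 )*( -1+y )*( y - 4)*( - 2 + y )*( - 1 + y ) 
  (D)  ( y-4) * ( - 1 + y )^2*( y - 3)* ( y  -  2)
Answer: C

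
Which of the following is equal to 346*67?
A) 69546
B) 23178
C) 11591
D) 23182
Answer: D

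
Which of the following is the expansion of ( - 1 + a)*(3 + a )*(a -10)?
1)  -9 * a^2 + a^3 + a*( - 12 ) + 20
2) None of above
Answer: 2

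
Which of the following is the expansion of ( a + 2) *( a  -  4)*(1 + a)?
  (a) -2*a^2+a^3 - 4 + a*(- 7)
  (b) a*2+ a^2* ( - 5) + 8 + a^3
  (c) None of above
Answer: c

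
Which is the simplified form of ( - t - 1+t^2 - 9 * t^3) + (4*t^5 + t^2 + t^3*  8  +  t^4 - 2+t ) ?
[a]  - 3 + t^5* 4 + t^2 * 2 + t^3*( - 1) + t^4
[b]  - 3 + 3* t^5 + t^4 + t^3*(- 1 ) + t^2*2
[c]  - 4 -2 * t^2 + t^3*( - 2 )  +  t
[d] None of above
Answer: a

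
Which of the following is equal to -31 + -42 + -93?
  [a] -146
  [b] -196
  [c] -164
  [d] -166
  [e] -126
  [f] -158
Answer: d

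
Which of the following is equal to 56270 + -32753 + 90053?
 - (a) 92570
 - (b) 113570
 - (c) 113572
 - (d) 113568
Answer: b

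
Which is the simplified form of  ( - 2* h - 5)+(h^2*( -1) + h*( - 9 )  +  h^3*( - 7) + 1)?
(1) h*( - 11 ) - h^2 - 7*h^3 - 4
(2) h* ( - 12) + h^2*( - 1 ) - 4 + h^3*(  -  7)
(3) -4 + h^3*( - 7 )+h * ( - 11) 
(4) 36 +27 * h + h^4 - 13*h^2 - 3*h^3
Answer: 1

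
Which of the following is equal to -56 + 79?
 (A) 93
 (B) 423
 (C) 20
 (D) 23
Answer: D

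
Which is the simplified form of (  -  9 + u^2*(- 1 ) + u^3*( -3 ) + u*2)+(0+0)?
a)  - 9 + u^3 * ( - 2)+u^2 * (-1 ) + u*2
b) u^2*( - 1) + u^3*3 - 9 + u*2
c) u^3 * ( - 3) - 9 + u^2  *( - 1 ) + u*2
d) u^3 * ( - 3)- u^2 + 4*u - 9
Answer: c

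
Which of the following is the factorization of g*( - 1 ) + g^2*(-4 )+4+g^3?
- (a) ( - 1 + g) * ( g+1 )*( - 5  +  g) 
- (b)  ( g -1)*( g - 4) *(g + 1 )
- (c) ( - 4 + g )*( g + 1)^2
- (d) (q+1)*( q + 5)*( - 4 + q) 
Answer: b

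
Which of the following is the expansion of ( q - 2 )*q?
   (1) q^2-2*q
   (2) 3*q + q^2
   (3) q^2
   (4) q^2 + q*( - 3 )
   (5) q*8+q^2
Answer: 1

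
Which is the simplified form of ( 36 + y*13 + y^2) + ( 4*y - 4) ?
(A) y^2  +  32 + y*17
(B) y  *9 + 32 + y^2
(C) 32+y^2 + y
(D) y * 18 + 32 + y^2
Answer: A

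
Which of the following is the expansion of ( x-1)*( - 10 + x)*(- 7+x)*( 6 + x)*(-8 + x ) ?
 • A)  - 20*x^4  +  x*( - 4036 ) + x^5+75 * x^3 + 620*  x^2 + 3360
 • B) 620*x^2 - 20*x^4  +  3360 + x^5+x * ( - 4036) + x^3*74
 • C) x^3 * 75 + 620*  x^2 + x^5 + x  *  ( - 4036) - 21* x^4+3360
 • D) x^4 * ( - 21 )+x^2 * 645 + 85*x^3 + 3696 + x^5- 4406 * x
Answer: A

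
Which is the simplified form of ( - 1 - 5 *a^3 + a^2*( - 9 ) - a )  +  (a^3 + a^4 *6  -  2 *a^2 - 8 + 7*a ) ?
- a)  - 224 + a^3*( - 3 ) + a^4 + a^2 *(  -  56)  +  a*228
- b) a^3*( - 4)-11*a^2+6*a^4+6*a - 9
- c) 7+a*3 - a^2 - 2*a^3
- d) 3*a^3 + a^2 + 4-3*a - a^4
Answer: b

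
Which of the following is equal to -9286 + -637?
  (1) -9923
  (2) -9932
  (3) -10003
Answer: 1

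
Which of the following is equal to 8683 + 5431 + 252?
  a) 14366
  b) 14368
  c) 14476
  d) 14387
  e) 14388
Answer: a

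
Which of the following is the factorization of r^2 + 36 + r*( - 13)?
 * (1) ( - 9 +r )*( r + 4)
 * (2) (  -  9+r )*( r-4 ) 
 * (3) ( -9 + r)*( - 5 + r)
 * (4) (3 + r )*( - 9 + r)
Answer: 2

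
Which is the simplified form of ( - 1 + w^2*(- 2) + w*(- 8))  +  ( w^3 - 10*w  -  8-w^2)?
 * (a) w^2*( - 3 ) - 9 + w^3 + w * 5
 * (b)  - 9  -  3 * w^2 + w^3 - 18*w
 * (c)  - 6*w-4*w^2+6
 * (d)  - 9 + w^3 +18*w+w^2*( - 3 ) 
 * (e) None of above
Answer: b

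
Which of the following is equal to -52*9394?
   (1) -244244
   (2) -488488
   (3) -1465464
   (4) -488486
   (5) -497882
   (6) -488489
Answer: 2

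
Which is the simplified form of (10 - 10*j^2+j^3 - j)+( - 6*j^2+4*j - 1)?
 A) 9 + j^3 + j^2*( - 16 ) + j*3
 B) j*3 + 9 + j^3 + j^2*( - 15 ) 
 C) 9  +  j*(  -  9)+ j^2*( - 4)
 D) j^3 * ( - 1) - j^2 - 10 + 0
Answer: A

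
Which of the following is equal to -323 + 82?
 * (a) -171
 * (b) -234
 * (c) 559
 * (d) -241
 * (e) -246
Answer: d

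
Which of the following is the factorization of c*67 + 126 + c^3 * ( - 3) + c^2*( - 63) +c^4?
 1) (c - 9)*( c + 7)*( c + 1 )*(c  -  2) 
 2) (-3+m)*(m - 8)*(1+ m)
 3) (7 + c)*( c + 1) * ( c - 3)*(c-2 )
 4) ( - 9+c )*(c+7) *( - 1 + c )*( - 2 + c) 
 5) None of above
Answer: 1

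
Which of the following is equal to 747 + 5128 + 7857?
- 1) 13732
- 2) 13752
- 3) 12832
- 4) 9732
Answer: 1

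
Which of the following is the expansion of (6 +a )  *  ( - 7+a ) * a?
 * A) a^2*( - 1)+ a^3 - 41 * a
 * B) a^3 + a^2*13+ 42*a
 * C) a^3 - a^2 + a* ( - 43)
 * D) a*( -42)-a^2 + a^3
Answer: D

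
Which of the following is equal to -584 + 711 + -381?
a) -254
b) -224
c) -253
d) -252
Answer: a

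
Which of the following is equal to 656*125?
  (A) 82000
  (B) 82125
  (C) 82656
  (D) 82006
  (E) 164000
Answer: A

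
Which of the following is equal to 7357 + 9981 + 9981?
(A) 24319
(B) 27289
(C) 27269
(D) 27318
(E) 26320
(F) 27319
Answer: F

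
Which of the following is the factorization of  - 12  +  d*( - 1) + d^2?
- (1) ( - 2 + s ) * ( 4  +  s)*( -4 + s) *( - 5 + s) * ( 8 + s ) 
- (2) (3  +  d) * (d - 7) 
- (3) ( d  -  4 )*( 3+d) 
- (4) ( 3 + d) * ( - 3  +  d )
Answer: 3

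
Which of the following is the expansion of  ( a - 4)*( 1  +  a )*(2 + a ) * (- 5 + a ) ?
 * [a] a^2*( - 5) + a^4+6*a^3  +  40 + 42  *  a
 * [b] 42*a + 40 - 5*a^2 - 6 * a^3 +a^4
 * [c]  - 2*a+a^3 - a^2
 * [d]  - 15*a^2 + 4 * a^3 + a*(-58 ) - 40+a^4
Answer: b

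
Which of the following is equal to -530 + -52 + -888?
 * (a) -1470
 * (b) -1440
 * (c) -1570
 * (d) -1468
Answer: a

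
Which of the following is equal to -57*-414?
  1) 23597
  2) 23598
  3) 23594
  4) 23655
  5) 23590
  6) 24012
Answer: 2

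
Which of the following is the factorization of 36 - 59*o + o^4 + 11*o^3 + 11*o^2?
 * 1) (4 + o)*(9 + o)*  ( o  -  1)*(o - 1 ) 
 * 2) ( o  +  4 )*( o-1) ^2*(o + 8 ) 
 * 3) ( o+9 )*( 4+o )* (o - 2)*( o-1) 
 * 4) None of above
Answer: 1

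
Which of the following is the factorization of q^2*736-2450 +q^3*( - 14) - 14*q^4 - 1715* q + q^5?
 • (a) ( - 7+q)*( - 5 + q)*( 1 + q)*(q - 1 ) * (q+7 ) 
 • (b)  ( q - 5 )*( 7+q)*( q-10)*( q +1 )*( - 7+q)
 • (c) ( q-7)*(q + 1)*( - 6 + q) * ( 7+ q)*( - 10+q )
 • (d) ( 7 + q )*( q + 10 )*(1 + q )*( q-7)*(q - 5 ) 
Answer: b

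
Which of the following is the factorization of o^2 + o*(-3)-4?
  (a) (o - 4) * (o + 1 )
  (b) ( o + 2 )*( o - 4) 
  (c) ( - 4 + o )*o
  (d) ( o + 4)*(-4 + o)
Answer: a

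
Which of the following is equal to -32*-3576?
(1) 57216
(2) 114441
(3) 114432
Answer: 3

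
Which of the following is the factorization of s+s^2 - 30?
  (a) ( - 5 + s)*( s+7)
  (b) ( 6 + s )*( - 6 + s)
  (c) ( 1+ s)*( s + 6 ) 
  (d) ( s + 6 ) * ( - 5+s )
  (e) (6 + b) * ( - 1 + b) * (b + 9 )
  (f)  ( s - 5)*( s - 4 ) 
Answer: d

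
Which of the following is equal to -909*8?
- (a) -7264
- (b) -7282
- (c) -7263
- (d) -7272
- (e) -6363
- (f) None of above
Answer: d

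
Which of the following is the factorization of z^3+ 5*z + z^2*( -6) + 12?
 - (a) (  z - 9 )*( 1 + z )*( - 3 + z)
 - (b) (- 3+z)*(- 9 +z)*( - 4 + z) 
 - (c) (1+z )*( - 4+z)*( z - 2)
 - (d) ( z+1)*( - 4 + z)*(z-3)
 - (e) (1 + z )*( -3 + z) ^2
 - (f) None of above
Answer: d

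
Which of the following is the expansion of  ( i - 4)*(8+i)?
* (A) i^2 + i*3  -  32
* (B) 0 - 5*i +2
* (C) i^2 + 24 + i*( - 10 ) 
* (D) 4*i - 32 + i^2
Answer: D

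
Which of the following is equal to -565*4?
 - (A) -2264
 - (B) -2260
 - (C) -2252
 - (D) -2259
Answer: B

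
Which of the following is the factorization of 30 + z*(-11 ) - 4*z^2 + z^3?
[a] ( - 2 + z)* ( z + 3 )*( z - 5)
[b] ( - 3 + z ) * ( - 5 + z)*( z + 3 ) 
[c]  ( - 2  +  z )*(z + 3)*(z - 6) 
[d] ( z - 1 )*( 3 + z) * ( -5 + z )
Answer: a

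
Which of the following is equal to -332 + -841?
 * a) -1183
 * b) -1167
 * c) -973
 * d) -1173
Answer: d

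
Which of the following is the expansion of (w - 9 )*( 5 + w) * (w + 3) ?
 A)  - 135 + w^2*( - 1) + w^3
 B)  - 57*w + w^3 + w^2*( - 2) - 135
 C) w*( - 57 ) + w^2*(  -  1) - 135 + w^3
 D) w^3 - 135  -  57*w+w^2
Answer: C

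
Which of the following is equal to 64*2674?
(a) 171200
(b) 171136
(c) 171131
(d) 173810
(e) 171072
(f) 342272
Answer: b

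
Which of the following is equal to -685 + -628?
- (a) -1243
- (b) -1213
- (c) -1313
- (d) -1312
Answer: c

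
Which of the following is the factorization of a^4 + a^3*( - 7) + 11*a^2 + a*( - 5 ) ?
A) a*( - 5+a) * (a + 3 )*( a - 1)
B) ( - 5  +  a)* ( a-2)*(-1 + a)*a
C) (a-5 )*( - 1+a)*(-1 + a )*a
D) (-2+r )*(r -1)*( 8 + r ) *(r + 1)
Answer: C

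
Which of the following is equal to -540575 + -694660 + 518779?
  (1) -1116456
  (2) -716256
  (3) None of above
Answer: 3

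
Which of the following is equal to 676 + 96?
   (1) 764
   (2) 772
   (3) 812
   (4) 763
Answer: 2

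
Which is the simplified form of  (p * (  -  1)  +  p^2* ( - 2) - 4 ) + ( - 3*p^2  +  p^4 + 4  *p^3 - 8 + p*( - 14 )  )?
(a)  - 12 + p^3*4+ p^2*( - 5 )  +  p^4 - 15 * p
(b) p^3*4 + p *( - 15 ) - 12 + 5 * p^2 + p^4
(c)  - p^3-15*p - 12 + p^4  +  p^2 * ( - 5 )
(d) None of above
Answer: a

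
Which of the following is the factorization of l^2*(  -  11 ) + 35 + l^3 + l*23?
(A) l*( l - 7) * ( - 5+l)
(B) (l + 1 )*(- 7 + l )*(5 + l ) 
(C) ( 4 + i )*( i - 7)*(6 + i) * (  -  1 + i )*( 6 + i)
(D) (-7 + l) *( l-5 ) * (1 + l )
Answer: D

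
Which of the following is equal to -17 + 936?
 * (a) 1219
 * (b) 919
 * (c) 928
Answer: b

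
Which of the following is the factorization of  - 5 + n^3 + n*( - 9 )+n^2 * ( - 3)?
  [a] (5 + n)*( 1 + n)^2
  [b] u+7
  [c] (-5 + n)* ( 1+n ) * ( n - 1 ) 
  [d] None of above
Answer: d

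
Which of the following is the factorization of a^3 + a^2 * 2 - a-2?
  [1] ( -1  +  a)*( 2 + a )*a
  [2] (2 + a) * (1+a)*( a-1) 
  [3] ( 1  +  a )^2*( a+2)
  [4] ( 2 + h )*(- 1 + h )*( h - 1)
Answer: 2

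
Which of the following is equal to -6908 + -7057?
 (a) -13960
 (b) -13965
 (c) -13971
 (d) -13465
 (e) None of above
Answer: b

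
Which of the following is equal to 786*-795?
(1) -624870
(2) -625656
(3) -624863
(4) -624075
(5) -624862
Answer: 1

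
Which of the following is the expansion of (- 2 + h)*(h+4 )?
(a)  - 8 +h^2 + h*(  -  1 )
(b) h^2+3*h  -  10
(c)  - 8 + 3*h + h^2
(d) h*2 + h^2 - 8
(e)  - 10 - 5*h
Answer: d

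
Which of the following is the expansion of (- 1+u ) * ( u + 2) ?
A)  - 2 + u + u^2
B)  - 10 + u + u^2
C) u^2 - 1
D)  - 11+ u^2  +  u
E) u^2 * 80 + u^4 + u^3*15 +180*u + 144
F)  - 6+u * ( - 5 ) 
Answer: A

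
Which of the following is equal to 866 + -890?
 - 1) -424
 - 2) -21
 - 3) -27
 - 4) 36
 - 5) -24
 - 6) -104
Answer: 5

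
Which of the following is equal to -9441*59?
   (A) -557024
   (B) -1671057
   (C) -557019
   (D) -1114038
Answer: C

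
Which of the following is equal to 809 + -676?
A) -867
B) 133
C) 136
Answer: B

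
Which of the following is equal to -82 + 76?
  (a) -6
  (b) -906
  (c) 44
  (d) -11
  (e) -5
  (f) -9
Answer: a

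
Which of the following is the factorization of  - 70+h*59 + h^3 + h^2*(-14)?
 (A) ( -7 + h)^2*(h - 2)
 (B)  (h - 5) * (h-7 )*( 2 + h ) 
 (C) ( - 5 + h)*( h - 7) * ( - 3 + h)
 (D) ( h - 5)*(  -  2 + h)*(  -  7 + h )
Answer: D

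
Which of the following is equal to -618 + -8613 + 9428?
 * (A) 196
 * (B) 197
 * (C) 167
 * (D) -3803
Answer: B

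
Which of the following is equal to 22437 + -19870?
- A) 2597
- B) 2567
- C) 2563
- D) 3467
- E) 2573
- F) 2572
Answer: B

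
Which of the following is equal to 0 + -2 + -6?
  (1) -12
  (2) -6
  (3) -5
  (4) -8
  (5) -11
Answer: 4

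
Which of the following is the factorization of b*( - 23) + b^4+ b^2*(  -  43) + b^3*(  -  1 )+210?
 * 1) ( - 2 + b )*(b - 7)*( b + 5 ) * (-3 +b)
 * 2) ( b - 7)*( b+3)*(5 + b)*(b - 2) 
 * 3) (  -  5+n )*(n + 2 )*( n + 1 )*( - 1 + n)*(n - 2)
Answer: 2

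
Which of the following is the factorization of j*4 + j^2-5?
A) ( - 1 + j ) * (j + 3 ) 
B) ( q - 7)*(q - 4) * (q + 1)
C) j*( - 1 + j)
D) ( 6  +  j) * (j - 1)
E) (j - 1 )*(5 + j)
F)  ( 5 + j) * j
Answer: E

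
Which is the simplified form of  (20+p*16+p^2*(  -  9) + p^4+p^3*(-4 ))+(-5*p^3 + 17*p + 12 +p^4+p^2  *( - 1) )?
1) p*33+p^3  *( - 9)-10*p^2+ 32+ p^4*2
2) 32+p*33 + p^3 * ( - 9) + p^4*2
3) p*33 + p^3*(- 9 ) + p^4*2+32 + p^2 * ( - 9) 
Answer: 1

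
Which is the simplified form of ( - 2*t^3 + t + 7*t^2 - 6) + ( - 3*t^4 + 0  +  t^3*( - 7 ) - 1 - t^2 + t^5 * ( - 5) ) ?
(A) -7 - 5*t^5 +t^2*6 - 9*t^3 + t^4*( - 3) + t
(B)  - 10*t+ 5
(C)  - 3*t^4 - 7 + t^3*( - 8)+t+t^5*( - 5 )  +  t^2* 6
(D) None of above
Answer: A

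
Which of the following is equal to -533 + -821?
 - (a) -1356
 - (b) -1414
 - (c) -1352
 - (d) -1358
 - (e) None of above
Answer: e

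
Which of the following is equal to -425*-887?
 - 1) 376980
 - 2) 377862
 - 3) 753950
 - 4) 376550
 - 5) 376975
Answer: 5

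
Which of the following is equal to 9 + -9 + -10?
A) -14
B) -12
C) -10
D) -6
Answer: C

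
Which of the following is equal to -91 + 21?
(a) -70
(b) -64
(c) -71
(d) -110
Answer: a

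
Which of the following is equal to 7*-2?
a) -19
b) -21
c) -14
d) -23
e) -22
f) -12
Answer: c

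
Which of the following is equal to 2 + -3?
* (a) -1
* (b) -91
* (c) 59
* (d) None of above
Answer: a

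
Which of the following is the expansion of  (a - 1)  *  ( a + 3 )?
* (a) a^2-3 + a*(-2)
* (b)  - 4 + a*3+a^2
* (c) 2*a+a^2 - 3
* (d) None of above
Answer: c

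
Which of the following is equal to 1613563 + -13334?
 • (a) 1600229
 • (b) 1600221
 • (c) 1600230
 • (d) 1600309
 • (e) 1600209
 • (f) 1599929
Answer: a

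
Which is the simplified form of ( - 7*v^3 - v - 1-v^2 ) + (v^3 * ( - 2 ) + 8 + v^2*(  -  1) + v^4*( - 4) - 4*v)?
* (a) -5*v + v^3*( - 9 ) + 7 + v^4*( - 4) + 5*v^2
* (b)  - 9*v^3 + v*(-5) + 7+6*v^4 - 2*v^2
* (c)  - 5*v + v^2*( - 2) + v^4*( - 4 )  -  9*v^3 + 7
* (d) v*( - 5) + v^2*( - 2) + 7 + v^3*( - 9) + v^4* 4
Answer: c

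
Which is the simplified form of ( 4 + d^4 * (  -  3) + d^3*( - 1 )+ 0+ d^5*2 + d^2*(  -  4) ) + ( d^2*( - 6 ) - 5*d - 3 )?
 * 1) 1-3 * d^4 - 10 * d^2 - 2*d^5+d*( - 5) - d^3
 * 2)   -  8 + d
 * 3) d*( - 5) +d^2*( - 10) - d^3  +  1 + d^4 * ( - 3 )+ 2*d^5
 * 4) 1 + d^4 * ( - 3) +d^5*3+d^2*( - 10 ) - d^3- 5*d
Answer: 3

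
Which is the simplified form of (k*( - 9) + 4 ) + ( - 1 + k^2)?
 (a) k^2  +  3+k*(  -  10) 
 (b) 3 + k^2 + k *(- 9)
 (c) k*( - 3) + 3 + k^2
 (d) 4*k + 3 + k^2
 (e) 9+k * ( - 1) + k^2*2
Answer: b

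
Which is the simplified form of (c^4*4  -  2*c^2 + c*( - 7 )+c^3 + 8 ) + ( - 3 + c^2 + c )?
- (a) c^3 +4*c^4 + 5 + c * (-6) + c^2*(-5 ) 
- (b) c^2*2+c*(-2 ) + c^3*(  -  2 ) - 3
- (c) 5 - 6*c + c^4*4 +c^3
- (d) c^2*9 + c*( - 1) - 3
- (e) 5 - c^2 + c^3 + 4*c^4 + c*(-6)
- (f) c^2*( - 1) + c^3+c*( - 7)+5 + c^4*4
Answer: e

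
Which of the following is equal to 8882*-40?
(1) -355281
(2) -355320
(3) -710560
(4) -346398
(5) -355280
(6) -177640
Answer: 5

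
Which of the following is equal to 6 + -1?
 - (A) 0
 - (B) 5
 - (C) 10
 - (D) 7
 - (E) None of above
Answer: B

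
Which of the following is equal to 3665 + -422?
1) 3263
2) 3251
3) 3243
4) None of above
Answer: 3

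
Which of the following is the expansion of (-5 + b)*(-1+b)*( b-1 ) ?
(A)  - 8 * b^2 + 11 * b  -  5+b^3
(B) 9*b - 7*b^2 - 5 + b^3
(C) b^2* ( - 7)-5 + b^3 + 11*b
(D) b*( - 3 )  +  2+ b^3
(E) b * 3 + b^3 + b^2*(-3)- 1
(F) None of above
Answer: C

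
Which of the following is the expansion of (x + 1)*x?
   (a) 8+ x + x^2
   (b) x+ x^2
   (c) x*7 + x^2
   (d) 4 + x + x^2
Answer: b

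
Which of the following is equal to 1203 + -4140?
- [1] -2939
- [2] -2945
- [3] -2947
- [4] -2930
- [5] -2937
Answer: 5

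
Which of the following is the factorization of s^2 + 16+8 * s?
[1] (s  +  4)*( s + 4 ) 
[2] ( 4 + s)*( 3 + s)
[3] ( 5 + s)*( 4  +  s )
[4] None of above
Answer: 1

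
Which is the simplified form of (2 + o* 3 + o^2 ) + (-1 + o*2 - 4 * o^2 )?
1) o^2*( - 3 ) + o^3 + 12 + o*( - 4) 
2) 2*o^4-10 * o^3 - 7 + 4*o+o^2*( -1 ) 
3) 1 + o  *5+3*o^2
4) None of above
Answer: 4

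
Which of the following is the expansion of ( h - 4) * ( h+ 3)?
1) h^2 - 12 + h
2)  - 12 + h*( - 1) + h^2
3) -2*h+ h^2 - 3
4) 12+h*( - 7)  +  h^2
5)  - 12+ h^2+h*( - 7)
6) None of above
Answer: 2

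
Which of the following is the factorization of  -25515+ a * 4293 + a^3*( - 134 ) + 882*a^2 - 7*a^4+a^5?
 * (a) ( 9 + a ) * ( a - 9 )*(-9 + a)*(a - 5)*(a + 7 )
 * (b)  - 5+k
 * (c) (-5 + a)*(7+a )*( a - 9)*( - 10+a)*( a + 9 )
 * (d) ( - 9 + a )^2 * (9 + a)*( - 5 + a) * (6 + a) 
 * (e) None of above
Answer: a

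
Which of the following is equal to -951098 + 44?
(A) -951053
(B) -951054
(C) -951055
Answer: B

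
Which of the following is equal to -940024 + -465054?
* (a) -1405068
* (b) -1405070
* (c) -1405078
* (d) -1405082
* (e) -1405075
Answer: c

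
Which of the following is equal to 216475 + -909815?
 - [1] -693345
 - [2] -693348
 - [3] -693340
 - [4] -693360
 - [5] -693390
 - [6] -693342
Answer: 3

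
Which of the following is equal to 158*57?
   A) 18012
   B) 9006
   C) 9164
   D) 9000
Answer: B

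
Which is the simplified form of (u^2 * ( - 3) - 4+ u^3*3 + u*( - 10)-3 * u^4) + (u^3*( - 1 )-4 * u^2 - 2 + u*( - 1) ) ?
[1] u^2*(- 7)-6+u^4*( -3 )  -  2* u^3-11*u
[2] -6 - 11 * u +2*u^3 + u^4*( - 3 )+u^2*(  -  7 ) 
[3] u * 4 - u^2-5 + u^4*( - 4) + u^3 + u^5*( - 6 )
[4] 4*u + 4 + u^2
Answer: 2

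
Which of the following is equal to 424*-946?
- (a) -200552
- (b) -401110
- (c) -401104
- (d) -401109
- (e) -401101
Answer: c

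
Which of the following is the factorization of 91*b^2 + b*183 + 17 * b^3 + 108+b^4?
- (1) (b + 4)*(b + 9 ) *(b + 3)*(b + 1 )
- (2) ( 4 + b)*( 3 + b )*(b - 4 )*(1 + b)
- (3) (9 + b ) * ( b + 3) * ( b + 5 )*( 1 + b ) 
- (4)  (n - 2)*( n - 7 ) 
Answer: 1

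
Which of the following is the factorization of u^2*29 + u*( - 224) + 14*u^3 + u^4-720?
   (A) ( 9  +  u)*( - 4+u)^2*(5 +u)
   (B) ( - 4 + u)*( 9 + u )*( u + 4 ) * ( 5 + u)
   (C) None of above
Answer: B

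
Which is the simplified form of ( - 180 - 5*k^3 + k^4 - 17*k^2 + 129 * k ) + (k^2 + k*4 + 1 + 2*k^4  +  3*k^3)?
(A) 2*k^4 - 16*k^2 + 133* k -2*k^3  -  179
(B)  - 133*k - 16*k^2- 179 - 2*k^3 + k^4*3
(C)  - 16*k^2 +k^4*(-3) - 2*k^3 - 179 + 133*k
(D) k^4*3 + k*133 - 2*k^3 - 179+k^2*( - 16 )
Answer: D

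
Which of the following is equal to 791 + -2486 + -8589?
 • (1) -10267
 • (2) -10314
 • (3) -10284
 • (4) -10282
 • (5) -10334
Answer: 3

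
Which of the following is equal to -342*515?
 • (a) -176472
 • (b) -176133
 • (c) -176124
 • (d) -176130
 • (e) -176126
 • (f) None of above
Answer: d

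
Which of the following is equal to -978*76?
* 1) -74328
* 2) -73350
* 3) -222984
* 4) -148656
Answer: 1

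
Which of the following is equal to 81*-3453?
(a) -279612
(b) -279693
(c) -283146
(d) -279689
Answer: b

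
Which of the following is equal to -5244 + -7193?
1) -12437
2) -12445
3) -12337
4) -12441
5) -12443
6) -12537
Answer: 1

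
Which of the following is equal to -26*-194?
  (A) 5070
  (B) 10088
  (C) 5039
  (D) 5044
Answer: D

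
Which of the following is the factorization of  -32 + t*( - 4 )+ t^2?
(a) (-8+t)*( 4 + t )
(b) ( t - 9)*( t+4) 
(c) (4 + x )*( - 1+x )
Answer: a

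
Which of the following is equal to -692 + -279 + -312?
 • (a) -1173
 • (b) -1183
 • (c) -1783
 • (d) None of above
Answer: d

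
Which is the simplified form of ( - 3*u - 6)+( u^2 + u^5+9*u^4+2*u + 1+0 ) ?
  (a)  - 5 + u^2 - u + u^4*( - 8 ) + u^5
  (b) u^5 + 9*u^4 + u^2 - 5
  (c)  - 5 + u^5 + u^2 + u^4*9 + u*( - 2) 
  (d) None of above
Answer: d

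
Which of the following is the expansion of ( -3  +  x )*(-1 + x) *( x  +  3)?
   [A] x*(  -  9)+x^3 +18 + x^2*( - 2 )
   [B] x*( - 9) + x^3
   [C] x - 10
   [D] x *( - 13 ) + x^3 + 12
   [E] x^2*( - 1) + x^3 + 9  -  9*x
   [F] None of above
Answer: E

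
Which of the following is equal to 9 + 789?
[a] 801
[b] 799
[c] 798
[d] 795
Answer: c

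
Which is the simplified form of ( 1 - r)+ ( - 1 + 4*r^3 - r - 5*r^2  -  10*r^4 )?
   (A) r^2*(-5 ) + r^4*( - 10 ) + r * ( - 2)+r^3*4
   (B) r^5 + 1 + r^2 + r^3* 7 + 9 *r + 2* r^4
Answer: A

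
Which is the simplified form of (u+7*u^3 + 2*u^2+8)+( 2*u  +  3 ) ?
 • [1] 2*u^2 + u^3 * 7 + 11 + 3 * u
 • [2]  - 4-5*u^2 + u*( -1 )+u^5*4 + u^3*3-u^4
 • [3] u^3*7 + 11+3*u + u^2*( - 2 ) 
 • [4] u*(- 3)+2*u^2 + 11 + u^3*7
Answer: 1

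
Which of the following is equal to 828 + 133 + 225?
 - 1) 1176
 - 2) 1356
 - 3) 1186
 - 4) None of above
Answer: 3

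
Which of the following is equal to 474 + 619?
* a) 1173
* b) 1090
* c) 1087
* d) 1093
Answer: d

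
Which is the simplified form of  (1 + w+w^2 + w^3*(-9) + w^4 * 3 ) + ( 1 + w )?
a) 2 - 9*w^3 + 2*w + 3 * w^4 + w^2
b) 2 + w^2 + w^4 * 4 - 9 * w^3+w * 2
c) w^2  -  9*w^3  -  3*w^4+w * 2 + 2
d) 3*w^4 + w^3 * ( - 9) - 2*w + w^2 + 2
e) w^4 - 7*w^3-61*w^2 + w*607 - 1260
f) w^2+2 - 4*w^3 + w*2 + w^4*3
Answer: a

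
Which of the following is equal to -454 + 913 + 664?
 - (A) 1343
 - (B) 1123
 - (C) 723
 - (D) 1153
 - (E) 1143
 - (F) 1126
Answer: B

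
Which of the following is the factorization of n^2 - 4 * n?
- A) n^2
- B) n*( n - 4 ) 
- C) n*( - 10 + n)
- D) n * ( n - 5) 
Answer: B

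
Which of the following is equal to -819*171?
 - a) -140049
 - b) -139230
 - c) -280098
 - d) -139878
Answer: a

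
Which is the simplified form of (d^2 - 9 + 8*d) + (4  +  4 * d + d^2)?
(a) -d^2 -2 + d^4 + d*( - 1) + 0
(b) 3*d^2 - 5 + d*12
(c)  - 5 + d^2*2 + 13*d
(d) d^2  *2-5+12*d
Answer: d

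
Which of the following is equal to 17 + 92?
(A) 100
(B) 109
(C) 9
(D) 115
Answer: B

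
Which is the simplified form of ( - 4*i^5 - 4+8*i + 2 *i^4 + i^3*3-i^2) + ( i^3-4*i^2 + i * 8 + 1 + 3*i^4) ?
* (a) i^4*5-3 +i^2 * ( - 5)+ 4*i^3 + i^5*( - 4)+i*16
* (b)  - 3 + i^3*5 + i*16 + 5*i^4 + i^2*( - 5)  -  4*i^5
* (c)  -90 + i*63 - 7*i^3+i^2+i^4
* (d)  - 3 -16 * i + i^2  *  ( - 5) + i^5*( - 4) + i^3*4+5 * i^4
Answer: a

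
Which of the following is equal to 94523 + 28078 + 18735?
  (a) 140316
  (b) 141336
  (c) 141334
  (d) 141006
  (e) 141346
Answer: b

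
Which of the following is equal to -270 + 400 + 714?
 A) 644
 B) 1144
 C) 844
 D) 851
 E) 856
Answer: C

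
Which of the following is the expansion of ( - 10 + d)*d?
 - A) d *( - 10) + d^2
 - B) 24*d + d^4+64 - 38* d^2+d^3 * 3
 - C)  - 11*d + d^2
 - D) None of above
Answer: A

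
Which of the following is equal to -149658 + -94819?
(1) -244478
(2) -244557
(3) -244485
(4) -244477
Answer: 4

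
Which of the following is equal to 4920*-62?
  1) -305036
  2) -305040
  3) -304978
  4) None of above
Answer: 2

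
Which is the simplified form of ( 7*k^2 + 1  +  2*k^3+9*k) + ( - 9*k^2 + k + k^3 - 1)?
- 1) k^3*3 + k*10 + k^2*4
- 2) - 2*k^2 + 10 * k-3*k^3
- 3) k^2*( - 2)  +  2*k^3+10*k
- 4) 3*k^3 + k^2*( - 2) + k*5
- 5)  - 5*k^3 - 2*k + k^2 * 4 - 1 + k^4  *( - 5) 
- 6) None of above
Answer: 6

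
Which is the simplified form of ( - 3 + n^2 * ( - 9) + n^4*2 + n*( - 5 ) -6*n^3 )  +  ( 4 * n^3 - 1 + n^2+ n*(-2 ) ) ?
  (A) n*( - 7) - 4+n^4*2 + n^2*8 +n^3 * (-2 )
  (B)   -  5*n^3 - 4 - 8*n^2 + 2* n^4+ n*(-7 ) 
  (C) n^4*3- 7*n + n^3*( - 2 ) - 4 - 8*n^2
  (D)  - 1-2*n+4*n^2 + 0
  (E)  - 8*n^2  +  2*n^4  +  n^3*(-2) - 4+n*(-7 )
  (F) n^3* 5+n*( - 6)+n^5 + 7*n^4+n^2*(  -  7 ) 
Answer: E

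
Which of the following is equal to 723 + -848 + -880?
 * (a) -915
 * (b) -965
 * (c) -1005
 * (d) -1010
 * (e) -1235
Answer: c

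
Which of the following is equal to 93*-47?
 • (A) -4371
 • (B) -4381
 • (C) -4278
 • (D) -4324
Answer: A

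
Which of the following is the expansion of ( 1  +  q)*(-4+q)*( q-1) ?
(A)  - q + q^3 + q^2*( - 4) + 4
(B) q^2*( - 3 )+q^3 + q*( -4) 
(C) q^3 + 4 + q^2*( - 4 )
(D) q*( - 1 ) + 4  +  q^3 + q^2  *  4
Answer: A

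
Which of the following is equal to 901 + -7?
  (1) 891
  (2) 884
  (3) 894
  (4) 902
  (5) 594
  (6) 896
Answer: 3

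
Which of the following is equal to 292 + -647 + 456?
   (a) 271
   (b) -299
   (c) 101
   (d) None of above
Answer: c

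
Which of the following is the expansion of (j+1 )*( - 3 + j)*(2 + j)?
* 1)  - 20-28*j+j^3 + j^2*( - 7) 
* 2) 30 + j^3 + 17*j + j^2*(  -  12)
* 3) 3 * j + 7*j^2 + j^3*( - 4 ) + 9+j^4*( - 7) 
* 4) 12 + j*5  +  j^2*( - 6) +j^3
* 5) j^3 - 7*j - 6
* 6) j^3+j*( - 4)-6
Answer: 5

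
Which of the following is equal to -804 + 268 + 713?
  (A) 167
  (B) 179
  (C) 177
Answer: C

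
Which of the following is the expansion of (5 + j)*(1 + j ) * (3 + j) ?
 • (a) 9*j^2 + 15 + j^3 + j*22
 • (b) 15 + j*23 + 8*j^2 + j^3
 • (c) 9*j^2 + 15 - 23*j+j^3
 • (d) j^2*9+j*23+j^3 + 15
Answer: d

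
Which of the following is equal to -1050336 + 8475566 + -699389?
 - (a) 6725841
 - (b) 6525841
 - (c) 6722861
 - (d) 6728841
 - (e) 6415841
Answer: a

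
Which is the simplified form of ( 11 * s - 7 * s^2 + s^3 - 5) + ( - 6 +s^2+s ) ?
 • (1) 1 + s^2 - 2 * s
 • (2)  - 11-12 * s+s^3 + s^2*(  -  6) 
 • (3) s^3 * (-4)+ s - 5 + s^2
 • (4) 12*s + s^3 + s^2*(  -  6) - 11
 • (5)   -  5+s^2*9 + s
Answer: 4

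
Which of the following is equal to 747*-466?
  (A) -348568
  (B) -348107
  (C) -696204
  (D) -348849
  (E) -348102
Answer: E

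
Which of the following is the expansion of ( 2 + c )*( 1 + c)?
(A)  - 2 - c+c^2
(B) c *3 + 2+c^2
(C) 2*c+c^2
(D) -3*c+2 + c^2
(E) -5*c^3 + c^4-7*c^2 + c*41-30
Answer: B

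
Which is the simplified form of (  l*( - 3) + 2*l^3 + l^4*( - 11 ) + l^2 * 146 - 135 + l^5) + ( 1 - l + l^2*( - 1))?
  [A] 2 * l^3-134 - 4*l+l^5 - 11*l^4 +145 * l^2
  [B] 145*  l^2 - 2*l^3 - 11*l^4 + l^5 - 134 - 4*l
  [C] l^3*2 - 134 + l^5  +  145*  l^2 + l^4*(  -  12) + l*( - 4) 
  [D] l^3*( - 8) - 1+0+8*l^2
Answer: A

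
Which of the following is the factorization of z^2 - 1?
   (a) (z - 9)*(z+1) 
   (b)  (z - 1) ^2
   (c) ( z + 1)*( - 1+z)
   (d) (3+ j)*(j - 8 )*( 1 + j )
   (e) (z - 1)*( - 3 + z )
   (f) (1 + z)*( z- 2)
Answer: c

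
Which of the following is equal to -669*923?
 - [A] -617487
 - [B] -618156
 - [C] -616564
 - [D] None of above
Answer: A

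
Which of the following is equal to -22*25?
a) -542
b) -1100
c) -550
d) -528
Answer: c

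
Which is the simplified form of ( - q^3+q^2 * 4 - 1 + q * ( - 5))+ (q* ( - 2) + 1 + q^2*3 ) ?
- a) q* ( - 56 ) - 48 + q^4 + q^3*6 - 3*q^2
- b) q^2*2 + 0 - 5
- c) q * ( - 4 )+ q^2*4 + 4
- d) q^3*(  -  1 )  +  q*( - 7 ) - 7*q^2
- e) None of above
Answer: e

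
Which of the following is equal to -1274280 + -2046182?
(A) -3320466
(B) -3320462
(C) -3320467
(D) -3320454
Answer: B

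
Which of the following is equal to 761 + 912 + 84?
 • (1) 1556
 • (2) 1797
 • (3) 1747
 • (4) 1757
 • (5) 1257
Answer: 4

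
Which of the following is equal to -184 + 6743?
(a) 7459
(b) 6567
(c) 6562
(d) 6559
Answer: d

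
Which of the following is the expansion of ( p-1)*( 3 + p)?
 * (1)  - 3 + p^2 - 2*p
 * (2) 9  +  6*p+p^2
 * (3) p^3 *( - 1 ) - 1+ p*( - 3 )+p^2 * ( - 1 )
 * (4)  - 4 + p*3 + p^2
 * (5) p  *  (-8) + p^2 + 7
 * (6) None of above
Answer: 6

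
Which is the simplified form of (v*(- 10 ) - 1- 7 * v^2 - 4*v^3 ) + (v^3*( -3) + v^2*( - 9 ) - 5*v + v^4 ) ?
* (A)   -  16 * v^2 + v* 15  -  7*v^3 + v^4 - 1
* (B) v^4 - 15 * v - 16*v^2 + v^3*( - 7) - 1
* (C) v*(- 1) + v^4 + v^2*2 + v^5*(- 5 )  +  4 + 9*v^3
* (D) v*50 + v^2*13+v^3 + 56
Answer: B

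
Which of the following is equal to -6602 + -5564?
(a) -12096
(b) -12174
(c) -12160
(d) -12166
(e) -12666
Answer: d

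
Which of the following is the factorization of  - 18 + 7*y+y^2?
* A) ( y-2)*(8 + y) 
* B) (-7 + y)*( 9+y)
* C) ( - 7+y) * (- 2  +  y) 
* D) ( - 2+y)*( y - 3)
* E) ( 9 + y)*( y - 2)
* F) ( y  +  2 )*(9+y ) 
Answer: E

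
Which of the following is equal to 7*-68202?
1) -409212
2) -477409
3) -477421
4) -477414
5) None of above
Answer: 4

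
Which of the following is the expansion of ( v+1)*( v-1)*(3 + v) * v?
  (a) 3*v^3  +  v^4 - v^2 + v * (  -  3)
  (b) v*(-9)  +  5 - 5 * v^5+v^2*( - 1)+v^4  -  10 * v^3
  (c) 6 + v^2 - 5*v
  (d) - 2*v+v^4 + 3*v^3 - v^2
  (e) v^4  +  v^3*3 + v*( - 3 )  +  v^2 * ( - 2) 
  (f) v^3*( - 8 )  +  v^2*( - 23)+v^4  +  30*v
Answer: a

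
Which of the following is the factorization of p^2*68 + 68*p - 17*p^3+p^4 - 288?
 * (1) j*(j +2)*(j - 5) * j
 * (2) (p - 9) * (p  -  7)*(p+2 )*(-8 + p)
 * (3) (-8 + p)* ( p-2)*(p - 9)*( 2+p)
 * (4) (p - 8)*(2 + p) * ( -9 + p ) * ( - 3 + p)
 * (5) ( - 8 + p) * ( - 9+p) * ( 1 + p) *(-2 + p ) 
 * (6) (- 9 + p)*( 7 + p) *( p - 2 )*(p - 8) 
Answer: 3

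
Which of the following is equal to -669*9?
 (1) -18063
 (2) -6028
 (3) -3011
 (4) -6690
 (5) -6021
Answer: 5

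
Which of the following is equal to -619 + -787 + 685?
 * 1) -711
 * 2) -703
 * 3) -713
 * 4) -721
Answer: 4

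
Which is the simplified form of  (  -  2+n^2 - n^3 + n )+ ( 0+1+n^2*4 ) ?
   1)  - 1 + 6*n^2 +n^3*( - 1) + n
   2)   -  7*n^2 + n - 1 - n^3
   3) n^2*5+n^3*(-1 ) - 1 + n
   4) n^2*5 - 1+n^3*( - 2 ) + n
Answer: 3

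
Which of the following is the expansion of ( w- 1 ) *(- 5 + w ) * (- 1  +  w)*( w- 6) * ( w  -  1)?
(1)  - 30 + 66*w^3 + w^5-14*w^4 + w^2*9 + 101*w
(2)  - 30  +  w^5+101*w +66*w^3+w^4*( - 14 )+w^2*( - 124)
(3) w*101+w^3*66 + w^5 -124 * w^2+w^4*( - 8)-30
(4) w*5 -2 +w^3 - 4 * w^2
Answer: 2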